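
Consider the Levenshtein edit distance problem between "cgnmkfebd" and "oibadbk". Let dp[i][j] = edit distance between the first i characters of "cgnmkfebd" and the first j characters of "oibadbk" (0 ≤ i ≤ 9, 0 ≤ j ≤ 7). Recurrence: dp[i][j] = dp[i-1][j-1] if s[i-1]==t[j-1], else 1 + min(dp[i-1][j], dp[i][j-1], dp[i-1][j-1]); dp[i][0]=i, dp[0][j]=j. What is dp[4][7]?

   ''  o  i  b  a  d  b  k
''  0  1  2  3  4  5  6  7
 c  1  1  2  3  4  5  6  7
 g  2  2  2  3  4  5  6  7
 n  3  3  3  3  4  5  6  7
 m  4  4  4  4  4  5  6  7
 k  5  5  5  5  5  5  6  6
 f  6  6  6  6  6  6  6  7
 e  7  7  7  7  7  7  7  7
 b  8  8  8  7  8  8  7  8
 d  9  9  9  8  8  8  8  8

7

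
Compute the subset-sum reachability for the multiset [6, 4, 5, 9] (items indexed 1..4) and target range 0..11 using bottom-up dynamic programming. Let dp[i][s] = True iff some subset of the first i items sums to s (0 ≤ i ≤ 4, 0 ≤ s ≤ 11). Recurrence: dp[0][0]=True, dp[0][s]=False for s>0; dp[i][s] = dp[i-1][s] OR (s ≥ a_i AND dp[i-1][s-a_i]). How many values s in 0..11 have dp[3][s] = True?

i\s   0   1   2   3   4   5   6   7   8   9  10  11
  0   T   F   F   F   F   F   F   F   F   F   F   F
  1   T   F   F   F   F   F   T   F   F   F   F   F
  2   T   F   F   F   T   F   T   F   F   F   T   F
  3   T   F   F   F   T   T   T   F   F   T   T   T
  4   T   F   F   F   T   T   T   F   F   T   T   T

7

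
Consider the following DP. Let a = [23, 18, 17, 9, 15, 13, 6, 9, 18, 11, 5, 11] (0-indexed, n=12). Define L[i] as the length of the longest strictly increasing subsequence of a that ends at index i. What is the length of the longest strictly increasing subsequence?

   i    0    1    2    3    4    5    6    7    8    9   10   11
a[i]   23   18   17    9   15   13    6    9   18   11    5   11
L[i]    1    1    1    1    2    2    1    2    3    3    1    3

3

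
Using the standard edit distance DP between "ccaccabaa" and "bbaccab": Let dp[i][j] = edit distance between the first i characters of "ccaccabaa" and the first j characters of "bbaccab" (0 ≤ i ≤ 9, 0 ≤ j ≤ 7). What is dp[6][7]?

3

   ''  b  b  a  c  c  a  b
''  0  1  2  3  4  5  6  7
 c  1  1  2  3  3  4  5  6
 c  2  2  2  3  3  3  4  5
 a  3  3  3  2  3  4  3  4
 c  4  4  4  3  2  3  4  4
 c  5  5  5  4  3  2  3  4
 a  6  6  6  5  4  3  2  3
 b  7  6  6  6  5  4  3  2
 a  8  7  7  6  6  5  4  3
 a  9  8  8  7  7  6  5  4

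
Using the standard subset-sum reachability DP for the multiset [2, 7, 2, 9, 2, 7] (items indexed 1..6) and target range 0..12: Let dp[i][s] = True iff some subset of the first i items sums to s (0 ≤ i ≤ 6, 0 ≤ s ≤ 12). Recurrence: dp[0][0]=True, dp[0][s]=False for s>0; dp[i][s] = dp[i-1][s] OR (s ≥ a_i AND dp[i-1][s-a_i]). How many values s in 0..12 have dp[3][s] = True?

i\s   0   1   2   3   4   5   6   7   8   9  10  11  12
  0   T   F   F   F   F   F   F   F   F   F   F   F   F
  1   T   F   T   F   F   F   F   F   F   F   F   F   F
  2   T   F   T   F   F   F   F   T   F   T   F   F   F
  3   T   F   T   F   T   F   F   T   F   T   F   T   F
  4   T   F   T   F   T   F   F   T   F   T   F   T   F
  5   T   F   T   F   T   F   T   T   F   T   F   T   F
  6   T   F   T   F   T   F   T   T   F   T   F   T   F

6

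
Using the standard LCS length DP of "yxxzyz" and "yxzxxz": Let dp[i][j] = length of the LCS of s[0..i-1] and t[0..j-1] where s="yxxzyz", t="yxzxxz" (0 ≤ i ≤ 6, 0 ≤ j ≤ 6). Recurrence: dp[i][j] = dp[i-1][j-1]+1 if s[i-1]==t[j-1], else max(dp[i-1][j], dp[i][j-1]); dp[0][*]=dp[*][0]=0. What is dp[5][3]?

3

   ''  y  x  z  x  x  z
''  0  0  0  0  0  0  0
 y  0  1  1  1  1  1  1
 x  0  1  2  2  2  2  2
 x  0  1  2  2  3  3  3
 z  0  1  2  3  3  3  4
 y  0  1  2  3  3  3  4
 z  0  1  2  3  3  3  4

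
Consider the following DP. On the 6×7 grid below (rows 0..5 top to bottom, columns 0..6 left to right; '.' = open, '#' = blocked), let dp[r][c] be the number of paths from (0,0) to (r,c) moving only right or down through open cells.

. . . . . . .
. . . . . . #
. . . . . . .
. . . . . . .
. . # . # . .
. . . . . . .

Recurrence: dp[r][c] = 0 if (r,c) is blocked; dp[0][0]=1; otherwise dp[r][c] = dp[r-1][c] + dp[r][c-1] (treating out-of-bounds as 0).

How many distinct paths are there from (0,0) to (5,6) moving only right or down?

215

r\c   0   1   2   3   4   5   6
  0   1   1   1   1   1   1   1
  1   1   2   3   4   5   6   0
  2   1   3   6  10  15  21  21
  3   1   4  10  20  35  56  77
  4   1   5   0  20   0  56 133
  5   1   6   6  26  26  82 215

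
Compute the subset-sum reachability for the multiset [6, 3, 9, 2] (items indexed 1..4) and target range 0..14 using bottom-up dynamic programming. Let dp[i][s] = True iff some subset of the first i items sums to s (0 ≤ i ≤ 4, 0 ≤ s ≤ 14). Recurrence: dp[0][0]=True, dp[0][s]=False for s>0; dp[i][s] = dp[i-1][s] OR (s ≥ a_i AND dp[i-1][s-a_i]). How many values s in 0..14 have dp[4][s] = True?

i\s   0   1   2   3   4   5   6   7   8   9  10  11  12  13  14
  0   T   F   F   F   F   F   F   F   F   F   F   F   F   F   F
  1   T   F   F   F   F   F   T   F   F   F   F   F   F   F   F
  2   T   F   F   T   F   F   T   F   F   T   F   F   F   F   F
  3   T   F   F   T   F   F   T   F   F   T   F   F   T   F   F
  4   T   F   T   T   F   T   T   F   T   T   F   T   T   F   T

10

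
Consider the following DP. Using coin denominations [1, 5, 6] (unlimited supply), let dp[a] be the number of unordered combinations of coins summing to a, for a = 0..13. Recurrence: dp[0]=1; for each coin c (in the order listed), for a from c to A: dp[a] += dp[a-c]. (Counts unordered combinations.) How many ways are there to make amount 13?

6

after  coin     0     1     2     3     4     5     6     7     8     9    10    11    12    13
          1     1     1     1     1     1     1     1     1     1     1     1     1     1     1
          5     1     1     1     1     1     2     2     2     2     2     3     3     3     3
          6     1     1     1     1     1     2     3     3     3     3     4     5     6     6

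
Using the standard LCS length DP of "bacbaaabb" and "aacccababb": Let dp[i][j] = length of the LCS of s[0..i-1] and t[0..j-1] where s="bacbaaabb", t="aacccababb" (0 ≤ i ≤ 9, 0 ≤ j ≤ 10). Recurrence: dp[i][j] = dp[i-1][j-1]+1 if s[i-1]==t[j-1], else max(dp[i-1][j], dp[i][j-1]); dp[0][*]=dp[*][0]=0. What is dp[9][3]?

   ''  a  a  c  c  c  a  b  a  b  b
''  0  0  0  0  0  0  0  0  0  0  0
 b  0  0  0  0  0  0  0  1  1  1  1
 a  0  1  1  1  1  1  1  1  2  2  2
 c  0  1  1  2  2  2  2  2  2  2  2
 b  0  1  1  2  2  2  2  3  3  3  3
 a  0  1  2  2  2  2  3  3  4  4  4
 a  0  1  2  2  2  2  3  3  4  4  4
 a  0  1  2  2  2  2  3  3  4  4  4
 b  0  1  2  2  2  2  3  4  4  5  5
 b  0  1  2  2  2  2  3  4  4  5  6

2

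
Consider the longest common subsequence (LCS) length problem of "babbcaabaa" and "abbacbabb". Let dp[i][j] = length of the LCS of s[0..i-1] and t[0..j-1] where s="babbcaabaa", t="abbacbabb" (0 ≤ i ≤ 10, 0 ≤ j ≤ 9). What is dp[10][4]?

4

   ''  a  b  b  a  c  b  a  b  b
''  0  0  0  0  0  0  0  0  0  0
 b  0  0  1  1  1  1  1  1  1  1
 a  0  1  1  1  2  2  2  2  2  2
 b  0  1  2  2  2  2  3  3  3  3
 b  0  1  2  3  3  3  3  3  4  4
 c  0  1  2  3  3  4  4  4  4  4
 a  0  1  2  3  4  4  4  5  5  5
 a  0  1  2  3  4  4  4  5  5  5
 b  0  1  2  3  4  4  5  5  6  6
 a  0  1  2  3  4  4  5  6  6  6
 a  0  1  2  3  4  4  5  6  6  6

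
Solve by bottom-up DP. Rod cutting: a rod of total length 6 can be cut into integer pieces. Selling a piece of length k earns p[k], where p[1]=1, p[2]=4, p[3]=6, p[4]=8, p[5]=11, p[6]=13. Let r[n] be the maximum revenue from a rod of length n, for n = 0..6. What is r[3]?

6

   n    0    1    2    3    4    5    6
r[n]    0    1    4    6    8   11   13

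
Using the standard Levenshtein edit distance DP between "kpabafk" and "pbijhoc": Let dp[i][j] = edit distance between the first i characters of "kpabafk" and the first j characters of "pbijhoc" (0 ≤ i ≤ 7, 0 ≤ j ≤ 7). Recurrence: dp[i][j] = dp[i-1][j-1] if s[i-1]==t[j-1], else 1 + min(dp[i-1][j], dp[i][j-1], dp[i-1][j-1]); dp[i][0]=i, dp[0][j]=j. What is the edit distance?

7

   ''  p  b  i  j  h  o  c
''  0  1  2  3  4  5  6  7
 k  1  1  2  3  4  5  6  7
 p  2  1  2  3  4  5  6  7
 a  3  2  2  3  4  5  6  7
 b  4  3  2  3  4  5  6  7
 a  5  4  3  3  4  5  6  7
 f  6  5  4  4  4  5  6  7
 k  7  6  5  5  5  5  6  7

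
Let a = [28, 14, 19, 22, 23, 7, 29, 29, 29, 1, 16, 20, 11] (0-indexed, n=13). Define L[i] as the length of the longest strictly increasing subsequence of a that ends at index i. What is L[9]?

1

   i    0    1    2    3    4    5    6    7    8    9   10   11   12
a[i]   28   14   19   22   23    7   29   29   29    1   16   20   11
L[i]    1    1    2    3    4    1    5    5    5    1    2    3    2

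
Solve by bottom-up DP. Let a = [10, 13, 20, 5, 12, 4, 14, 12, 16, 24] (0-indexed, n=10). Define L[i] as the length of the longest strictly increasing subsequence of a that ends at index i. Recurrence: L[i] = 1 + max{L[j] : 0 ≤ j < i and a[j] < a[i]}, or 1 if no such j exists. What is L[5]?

   i    0    1    2    3    4    5    6    7    8    9
a[i]   10   13   20    5   12    4   14   12   16   24
L[i]    1    2    3    1    2    1    3    2    4    5

1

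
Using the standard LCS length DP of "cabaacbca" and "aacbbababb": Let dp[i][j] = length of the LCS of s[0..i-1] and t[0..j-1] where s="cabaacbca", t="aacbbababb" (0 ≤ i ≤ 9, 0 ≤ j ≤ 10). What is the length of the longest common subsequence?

   ''  a  a  c  b  b  a  b  a  b  b
''  0  0  0  0  0  0  0  0  0  0  0
 c  0  0  0  1  1  1  1  1  1  1  1
 a  0  1  1  1  1  1  2  2  2  2  2
 b  0  1  1  1  2  2  2  3  3  3  3
 a  0  1  2  2  2  2  3  3  4  4  4
 a  0  1  2  2  2  2  3  3  4  4  4
 c  0  1  2  3  3  3  3  3  4  4  4
 b  0  1  2  3  4  4  4  4  4  5  5
 c  0  1  2  3  4  4  4  4  4  5  5
 a  0  1  2  3  4  4  5  5  5  5  5

5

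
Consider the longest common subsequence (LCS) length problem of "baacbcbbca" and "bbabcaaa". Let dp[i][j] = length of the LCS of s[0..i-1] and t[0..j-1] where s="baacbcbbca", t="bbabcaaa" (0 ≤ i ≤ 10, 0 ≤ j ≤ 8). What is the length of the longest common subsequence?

   ''  b  b  a  b  c  a  a  a
''  0  0  0  0  0  0  0  0  0
 b  0  1  1  1  1  1  1  1  1
 a  0  1  1  2  2  2  2  2  2
 a  0  1  1  2  2  2  3  3  3
 c  0  1  1  2  2  3  3  3  3
 b  0  1  2  2  3  3  3  3  3
 c  0  1  2  2  3  4  4  4  4
 b  0  1  2  2  3  4  4  4  4
 b  0  1  2  2  3  4  4  4  4
 c  0  1  2  2  3  4  4  4  4
 a  0  1  2  3  3  4  5  5  5

5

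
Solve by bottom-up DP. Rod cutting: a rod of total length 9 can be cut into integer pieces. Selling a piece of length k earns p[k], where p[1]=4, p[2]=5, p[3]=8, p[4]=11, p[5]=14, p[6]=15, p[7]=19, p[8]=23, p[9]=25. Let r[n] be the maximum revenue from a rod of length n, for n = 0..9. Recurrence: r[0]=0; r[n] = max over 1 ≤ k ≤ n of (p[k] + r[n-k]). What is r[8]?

   n    0    1    2    3    4    5    6    7    8    9
r[n]    0    4    8   12   16   20   24   28   32   36

32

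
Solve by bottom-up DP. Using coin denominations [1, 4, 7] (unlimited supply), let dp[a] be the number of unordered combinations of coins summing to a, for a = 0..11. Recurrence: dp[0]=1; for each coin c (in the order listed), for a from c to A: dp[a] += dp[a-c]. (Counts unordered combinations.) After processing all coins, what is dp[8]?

after  coin     0     1     2     3     4     5     6     7     8     9    10    11
          1     1     1     1     1     1     1     1     1     1     1     1     1
          4     1     1     1     1     2     2     2     2     3     3     3     3
          7     1     1     1     1     2     2     2     3     4     4     4     5

4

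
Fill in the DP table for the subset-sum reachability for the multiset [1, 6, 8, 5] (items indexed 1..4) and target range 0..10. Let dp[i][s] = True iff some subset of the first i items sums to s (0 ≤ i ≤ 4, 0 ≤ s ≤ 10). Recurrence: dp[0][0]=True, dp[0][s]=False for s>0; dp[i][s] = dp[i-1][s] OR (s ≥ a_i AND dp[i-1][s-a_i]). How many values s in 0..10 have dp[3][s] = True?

i\s   0   1   2   3   4   5   6   7   8   9  10
  0   T   F   F   F   F   F   F   F   F   F   F
  1   T   T   F   F   F   F   F   F   F   F   F
  2   T   T   F   F   F   F   T   T   F   F   F
  3   T   T   F   F   F   F   T   T   T   T   F
  4   T   T   F   F   F   T   T   T   T   T   F

6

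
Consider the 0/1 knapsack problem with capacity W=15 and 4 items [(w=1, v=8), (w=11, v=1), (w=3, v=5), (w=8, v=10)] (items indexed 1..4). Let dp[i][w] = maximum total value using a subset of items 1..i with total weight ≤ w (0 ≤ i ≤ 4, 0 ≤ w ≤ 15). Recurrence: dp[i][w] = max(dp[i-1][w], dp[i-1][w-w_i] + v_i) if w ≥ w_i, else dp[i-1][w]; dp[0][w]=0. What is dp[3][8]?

13

i\w   0   1   2   3   4   5   6   7   8   9  10  11  12  13  14  15
  0   0   0   0   0   0   0   0   0   0   0   0   0   0   0   0   0
  1   0   8   8   8   8   8   8   8   8   8   8   8   8   8   8   8
  2   0   8   8   8   8   8   8   8   8   8   8   8   9   9   9   9
  3   0   8   8   8  13  13  13  13  13  13  13  13  13  13  13  14
  4   0   8   8   8  13  13  13  13  13  18  18  18  23  23  23  23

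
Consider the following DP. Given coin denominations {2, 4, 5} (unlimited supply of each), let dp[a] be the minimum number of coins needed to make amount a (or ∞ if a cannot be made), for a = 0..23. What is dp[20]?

 a  0  1  2  3  4  5  6  7  8  9 10 11 12 13 14 15 16 17 18 19 20 21 22 23
dp  0  -  1  -  1  1  2  2  2  2  2  3  3  3  3  3  4  4  4  4  4  5  5  5
(- denotes ∞ / unreachable)

4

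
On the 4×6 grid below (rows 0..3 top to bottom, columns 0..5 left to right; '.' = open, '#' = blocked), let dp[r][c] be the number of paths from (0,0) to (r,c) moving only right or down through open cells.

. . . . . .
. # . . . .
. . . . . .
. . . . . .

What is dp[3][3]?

8

r\c   0   1   2   3   4   5
  0   1   1   1   1   1   1
  1   1   0   1   2   3   4
  2   1   1   2   4   7  11
  3   1   2   4   8  15  26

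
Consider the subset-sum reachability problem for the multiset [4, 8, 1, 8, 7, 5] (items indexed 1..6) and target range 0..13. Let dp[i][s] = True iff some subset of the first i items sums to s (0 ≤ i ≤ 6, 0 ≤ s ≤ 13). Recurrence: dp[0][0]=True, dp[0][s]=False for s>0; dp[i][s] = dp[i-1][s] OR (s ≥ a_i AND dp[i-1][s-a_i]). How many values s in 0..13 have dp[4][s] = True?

i\s   0   1   2   3   4   5   6   7   8   9  10  11  12  13
  0   T   F   F   F   F   F   F   F   F   F   F   F   F   F
  1   T   F   F   F   T   F   F   F   F   F   F   F   F   F
  2   T   F   F   F   T   F   F   F   T   F   F   F   T   F
  3   T   T   F   F   T   T   F   F   T   T   F   F   T   T
  4   T   T   F   F   T   T   F   F   T   T   F   F   T   T
  5   T   T   F   F   T   T   F   T   T   T   F   T   T   T
  6   T   T   F   F   T   T   T   T   T   T   T   T   T   T

8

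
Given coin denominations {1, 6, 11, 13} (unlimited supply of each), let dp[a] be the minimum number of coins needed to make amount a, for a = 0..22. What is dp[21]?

 a  0  1  2  3  4  5  6  7  8  9 10 11 12 13 14 15 16 17 18 19 20 21 22
dp  0  1  2  3  4  5  1  2  3  4  5  1  2  1  2  3  4  2  3  2  3  4  2

4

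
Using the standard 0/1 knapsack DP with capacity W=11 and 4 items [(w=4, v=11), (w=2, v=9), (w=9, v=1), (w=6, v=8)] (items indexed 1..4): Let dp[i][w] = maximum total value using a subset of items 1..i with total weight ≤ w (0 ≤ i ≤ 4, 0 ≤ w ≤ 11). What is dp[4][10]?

20

i\w   0   1   2   3   4   5   6   7   8   9  10  11
  0   0   0   0   0   0   0   0   0   0   0   0   0
  1   0   0   0   0  11  11  11  11  11  11  11  11
  2   0   0   9   9  11  11  20  20  20  20  20  20
  3   0   0   9   9  11  11  20  20  20  20  20  20
  4   0   0   9   9  11  11  20  20  20  20  20  20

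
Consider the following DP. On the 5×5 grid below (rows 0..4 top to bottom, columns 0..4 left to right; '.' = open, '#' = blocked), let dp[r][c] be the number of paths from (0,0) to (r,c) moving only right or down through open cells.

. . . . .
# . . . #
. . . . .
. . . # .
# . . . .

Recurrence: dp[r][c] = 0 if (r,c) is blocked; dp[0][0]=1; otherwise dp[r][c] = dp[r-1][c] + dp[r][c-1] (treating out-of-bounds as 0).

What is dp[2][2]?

r\c   0   1   2   3   4
  0   1   1   1   1   1
  1   0   1   2   3   0
  2   0   1   3   6   6
  3   0   1   4   0   6
  4   0   1   5   5  11

3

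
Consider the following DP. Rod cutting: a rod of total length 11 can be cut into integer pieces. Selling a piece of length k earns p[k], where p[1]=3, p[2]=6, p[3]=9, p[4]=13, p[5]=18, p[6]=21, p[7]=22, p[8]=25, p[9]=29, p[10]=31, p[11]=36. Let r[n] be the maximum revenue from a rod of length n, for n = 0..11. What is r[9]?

31

   n    0    1    2    3    4    5    6    7    8    9   10   11
r[n]    0    3    6    9   13   18   21   24   27   31   36   39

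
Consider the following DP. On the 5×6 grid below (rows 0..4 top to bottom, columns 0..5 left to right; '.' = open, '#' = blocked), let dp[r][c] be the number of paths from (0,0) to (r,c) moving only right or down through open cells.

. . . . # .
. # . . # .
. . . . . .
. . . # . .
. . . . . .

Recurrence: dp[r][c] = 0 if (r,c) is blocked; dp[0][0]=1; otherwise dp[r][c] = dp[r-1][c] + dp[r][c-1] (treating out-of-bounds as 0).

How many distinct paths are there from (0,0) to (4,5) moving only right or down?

r\c   0   1   2   3   4   5
  0   1   1   1   1   0   0
  1   1   0   1   2   0   0
  2   1   1   2   4   4   4
  3   1   2   4   0   4   8
  4   1   3   7   7  11  19

19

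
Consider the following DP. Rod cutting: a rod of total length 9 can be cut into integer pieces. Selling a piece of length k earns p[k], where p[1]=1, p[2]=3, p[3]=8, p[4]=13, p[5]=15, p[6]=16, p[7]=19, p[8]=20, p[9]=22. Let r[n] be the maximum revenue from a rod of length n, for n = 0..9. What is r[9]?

28

   n    0    1    2    3    4    5    6    7    8    9
r[n]    0    1    3    8   13   15   16   21   26   28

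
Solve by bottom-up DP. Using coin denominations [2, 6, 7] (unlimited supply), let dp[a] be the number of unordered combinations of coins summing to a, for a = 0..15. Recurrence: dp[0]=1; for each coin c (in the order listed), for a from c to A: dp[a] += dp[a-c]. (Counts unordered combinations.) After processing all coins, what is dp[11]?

1

after  coin     0     1     2     3     4     5     6     7     8     9    10    11    12    13    14    15
          2     1     0     1     0     1     0     1     0     1     0     1     0     1     0     1     0
          6     1     0     1     0     1     0     2     0     2     0     2     0     3     0     3     0
          7     1     0     1     0     1     0     2     1     2     1     2     1     3     2     4     2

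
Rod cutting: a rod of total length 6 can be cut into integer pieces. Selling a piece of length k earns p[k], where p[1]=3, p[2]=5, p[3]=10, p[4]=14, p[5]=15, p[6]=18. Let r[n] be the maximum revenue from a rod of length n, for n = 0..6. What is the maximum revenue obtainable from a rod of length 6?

20

   n    0    1    2    3    4    5    6
r[n]    0    3    6   10   14   17   20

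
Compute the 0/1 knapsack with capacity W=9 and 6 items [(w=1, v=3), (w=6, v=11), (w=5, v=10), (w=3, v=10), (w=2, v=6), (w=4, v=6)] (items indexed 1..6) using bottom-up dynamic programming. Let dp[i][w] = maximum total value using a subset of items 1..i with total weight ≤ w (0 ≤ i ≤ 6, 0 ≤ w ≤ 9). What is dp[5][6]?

i\w   0   1   2   3   4   5   6   7   8   9
  0   0   0   0   0   0   0   0   0   0   0
  1   0   3   3   3   3   3   3   3   3   3
  2   0   3   3   3   3   3  11  14  14  14
  3   0   3   3   3   3  10  13  14  14  14
  4   0   3   3  10  13  13  13  14  20  23
  5   0   3   6  10  13  16  19  19  20  23
  6   0   3   6  10  13  16  19  19  20  23

19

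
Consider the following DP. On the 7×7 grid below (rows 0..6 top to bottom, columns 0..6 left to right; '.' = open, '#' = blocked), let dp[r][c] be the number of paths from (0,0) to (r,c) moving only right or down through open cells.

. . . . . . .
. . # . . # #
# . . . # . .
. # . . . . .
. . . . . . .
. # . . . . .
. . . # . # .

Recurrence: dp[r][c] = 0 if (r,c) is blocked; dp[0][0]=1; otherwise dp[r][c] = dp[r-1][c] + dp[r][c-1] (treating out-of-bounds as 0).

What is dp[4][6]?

r\c   0   1   2   3   4   5   6
  0   1   1   1   1   1   1   1
  1   1   2   0   1   2   0   0
  2   0   2   2   3   0   0   0
  3   0   0   2   5   5   5   5
  4   0   0   2   7  12  17  22
  5   0   0   2   9  21  38  60
  6   0   0   2   0  21   0  60

22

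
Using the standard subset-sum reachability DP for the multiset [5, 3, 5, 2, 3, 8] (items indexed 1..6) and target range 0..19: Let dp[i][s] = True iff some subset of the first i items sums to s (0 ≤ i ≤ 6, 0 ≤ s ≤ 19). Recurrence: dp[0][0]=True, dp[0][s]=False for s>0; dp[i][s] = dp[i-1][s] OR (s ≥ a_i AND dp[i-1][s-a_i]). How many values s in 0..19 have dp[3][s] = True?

i\s   0   1   2   3   4   5   6   7   8   9  10  11  12  13  14  15  16  17  18  19
  0   T   F   F   F   F   F   F   F   F   F   F   F   F   F   F   F   F   F   F   F
  1   T   F   F   F   F   T   F   F   F   F   F   F   F   F   F   F   F   F   F   F
  2   T   F   F   T   F   T   F   F   T   F   F   F   F   F   F   F   F   F   F   F
  3   T   F   F   T   F   T   F   F   T   F   T   F   F   T   F   F   F   F   F   F
  4   T   F   T   T   F   T   F   T   T   F   T   F   T   T   F   T   F   F   F   F
  5   T   F   T   T   F   T   T   T   T   F   T   T   T   T   F   T   T   F   T   F
  6   T   F   T   T   F   T   T   T   T   F   T   T   T   T   T   T   T   F   T   T

6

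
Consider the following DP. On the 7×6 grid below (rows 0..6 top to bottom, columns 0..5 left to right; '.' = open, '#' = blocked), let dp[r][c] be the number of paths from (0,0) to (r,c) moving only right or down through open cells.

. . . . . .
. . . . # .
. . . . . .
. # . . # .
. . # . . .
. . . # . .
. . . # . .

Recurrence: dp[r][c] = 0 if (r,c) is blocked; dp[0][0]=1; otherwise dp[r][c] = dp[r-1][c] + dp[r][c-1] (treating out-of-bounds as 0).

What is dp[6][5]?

59

r\c   0   1   2   3   4   5
  0   1   1   1   1   1   1
  1   1   2   3   4   0   1
  2   1   3   6  10  10  11
  3   1   0   6  16   0  11
  4   1   1   0  16  16  27
  5   1   2   2   0  16  43
  6   1   3   5   0  16  59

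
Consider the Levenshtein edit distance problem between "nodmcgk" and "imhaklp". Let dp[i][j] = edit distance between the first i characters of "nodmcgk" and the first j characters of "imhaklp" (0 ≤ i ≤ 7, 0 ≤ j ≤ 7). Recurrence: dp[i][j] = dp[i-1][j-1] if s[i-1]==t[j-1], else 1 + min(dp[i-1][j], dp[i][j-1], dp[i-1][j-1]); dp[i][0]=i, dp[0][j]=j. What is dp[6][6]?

   ''  i  m  h  a  k  l  p
''  0  1  2  3  4  5  6  7
 n  1  1  2  3  4  5  6  7
 o  2  2  2  3  4  5  6  7
 d  3  3  3  3  4  5  6  7
 m  4  4  3  4  4  5  6  7
 c  5  5  4  4  5  5  6  7
 g  6  6  5  5  5  6  6  7
 k  7  7  6  6  6  5  6  7

6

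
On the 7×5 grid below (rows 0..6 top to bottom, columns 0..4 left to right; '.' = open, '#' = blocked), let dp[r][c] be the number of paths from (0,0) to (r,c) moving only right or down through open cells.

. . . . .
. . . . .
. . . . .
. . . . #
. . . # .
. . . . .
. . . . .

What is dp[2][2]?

6

r\c   0   1   2   3   4
  0   1   1   1   1   1
  1   1   2   3   4   5
  2   1   3   6  10  15
  3   1   4  10  20   0
  4   1   5  15   0   0
  5   1   6  21  21  21
  6   1   7  28  49  70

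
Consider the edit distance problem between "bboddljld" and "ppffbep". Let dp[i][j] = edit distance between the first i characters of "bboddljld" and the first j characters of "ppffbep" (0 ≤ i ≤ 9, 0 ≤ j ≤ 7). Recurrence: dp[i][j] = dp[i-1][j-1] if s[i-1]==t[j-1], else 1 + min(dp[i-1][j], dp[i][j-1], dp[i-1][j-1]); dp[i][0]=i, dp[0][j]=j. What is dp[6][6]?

   ''  p  p  f  f  b  e  p
''  0  1  2  3  4  5  6  7
 b  1  1  2  3  4  4  5  6
 b  2  2  2  3  4  4  5  6
 o  3  3  3  3  4  5  5  6
 d  4  4  4  4  4  5  6  6
 d  5  5  5  5  5  5  6  7
 l  6  6  6  6  6  6  6  7
 j  7  7  7  7  7  7  7  7
 l  8  8  8  8  8  8  8  8
 d  9  9  9  9  9  9  9  9

6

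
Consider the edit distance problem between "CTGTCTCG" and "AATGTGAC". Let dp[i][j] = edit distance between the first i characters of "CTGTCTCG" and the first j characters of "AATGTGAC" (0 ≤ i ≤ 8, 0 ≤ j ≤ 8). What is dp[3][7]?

5

   ''  A  A  T  G  T  G  A  C
''  0  1  2  3  4  5  6  7  8
 C  1  1  2  3  4  5  6  7  7
 T  2  2  2  2  3  4  5  6  7
 G  3  3  3  3  2  3  4  5  6
 T  4  4  4  3  3  2  3  4  5
 C  5  5  5  4  4  3  3  4  4
 T  6  6  6  5  5  4  4  4  5
 C  7  7  7  6  6  5  5  5  4
 G  8  8  8  7  6  6  5  6  5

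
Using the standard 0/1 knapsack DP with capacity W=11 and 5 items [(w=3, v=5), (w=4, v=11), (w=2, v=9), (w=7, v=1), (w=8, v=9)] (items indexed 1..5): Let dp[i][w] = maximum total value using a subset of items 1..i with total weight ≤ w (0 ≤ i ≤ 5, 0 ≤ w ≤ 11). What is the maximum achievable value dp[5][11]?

25

i\w   0   1   2   3   4   5   6   7   8   9  10  11
  0   0   0   0   0   0   0   0   0   0   0   0   0
  1   0   0   0   5   5   5   5   5   5   5   5   5
  2   0   0   0   5  11  11  11  16  16  16  16  16
  3   0   0   9   9  11  14  20  20  20  25  25  25
  4   0   0   9   9  11  14  20  20  20  25  25  25
  5   0   0   9   9  11  14  20  20  20  25  25  25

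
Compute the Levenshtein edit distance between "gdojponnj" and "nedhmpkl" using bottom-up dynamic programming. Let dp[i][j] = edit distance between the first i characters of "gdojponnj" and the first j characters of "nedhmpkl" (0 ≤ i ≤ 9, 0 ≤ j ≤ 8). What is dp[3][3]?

3

   ''  n  e  d  h  m  p  k  l
''  0  1  2  3  4  5  6  7  8
 g  1  1  2  3  4  5  6  7  8
 d  2  2  2  2  3  4  5  6  7
 o  3  3  3  3  3  4  5  6  7
 j  4  4  4  4  4  4  5  6  7
 p  5  5  5  5  5  5  4  5  6
 o  6  6  6  6  6  6  5  5  6
 n  7  6  7  7  7  7  6  6  6
 n  8  7  7  8  8  8  7  7  7
 j  9  8  8  8  9  9  8  8  8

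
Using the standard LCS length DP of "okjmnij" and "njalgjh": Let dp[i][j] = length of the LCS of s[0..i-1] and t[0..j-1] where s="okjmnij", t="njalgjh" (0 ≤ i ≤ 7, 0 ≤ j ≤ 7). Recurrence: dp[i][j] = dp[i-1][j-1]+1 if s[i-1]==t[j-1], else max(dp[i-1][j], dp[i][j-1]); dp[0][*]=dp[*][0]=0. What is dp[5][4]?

1

   ''  n  j  a  l  g  j  h
''  0  0  0  0  0  0  0  0
 o  0  0  0  0  0  0  0  0
 k  0  0  0  0  0  0  0  0
 j  0  0  1  1  1  1  1  1
 m  0  0  1  1  1  1  1  1
 n  0  1  1  1  1  1  1  1
 i  0  1  1  1  1  1  1  1
 j  0  1  2  2  2  2  2  2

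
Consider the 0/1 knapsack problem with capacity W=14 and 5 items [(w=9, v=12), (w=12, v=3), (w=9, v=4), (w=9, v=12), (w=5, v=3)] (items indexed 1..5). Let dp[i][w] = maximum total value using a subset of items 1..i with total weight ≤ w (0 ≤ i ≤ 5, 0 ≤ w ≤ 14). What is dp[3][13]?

12

i\w   0   1   2   3   4   5   6   7   8   9  10  11  12  13  14
  0   0   0   0   0   0   0   0   0   0   0   0   0   0   0   0
  1   0   0   0   0   0   0   0   0   0  12  12  12  12  12  12
  2   0   0   0   0   0   0   0   0   0  12  12  12  12  12  12
  3   0   0   0   0   0   0   0   0   0  12  12  12  12  12  12
  4   0   0   0   0   0   0   0   0   0  12  12  12  12  12  12
  5   0   0   0   0   0   3   3   3   3  12  12  12  12  12  15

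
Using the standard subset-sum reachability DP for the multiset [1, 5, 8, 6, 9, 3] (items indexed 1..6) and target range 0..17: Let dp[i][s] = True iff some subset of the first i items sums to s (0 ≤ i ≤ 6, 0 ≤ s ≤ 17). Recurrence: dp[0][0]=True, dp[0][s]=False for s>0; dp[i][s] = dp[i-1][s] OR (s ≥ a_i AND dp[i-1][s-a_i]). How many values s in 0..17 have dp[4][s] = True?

i\s   0   1   2   3   4   5   6   7   8   9  10  11  12  13  14  15  16  17
  0   T   F   F   F   F   F   F   F   F   F   F   F   F   F   F   F   F   F
  1   T   T   F   F   F   F   F   F   F   F   F   F   F   F   F   F   F   F
  2   T   T   F   F   F   T   T   F   F   F   F   F   F   F   F   F   F   F
  3   T   T   F   F   F   T   T   F   T   T   F   F   F   T   T   F   F   F
  4   T   T   F   F   F   T   T   T   T   T   F   T   T   T   T   T   F   F
  5   T   T   F   F   F   T   T   T   T   T   T   T   T   T   T   T   T   T
  6   T   T   F   T   T   T   T   T   T   T   T   T   T   T   T   T   T   T

12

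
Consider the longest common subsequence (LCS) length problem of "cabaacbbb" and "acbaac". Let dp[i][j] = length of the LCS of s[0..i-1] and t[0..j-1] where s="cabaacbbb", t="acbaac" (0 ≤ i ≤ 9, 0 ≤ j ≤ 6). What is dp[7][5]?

4

   ''  a  c  b  a  a  c
''  0  0  0  0  0  0  0
 c  0  0  1  1  1  1  1
 a  0  1  1  1  2  2  2
 b  0  1  1  2  2  2  2
 a  0  1  1  2  3  3  3
 a  0  1  1  2  3  4  4
 c  0  1  2  2  3  4  5
 b  0  1  2  3  3  4  5
 b  0  1  2  3  3  4  5
 b  0  1  2  3  3  4  5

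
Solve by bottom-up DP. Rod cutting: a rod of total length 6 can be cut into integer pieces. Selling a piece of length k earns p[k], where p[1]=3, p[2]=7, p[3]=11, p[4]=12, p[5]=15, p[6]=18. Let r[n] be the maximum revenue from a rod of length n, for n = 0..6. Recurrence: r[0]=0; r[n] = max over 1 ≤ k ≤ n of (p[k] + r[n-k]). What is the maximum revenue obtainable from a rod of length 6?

   n    0    1    2    3    4    5    6
r[n]    0    3    7   11   14   18   22

22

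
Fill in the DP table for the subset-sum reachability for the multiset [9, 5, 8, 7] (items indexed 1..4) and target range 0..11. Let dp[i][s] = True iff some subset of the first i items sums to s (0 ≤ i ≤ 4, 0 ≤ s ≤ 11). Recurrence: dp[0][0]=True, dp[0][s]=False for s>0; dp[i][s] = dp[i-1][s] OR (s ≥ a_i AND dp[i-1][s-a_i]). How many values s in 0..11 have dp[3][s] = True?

4

i\s   0   1   2   3   4   5   6   7   8   9  10  11
  0   T   F   F   F   F   F   F   F   F   F   F   F
  1   T   F   F   F   F   F   F   F   F   T   F   F
  2   T   F   F   F   F   T   F   F   F   T   F   F
  3   T   F   F   F   F   T   F   F   T   T   F   F
  4   T   F   F   F   F   T   F   T   T   T   F   F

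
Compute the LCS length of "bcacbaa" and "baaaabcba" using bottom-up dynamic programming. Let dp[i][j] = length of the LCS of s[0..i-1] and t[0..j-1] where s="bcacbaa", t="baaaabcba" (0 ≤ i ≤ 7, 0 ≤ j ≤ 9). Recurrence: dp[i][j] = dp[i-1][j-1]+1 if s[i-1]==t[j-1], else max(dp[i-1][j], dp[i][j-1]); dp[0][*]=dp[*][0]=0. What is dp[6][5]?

3

   ''  b  a  a  a  a  b  c  b  a
''  0  0  0  0  0  0  0  0  0  0
 b  0  1  1  1  1  1  1  1  1  1
 c  0  1  1  1  1  1  1  2  2  2
 a  0  1  2  2  2  2  2  2  2  3
 c  0  1  2  2  2  2  2  3  3  3
 b  0  1  2  2  2  2  3  3  4  4
 a  0  1  2  3  3  3  3  3  4  5
 a  0  1  2  3  4  4  4  4  4  5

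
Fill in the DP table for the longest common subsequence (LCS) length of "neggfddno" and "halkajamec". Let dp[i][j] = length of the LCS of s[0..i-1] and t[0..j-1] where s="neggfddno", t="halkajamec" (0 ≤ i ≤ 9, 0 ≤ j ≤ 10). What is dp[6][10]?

1

   ''  h  a  l  k  a  j  a  m  e  c
''  0  0  0  0  0  0  0  0  0  0  0
 n  0  0  0  0  0  0  0  0  0  0  0
 e  0  0  0  0  0  0  0  0  0  1  1
 g  0  0  0  0  0  0  0  0  0  1  1
 g  0  0  0  0  0  0  0  0  0  1  1
 f  0  0  0  0  0  0  0  0  0  1  1
 d  0  0  0  0  0  0  0  0  0  1  1
 d  0  0  0  0  0  0  0  0  0  1  1
 n  0  0  0  0  0  0  0  0  0  1  1
 o  0  0  0  0  0  0  0  0  0  1  1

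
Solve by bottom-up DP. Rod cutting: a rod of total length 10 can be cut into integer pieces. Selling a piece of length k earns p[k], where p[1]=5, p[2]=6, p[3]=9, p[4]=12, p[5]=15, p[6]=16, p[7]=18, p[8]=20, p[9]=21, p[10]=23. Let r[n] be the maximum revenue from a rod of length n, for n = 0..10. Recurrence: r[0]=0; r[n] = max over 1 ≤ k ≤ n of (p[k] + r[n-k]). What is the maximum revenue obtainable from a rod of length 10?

50

   n    0    1    2    3    4    5    6    7    8    9   10
r[n]    0    5   10   15   20   25   30   35   40   45   50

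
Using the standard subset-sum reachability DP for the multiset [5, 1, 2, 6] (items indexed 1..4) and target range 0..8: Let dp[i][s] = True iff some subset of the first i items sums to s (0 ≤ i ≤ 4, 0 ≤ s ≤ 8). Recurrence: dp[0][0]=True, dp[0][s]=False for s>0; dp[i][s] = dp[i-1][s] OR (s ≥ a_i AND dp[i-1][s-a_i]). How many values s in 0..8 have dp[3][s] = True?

i\s   0   1   2   3   4   5   6   7   8
  0   T   F   F   F   F   F   F   F   F
  1   T   F   F   F   F   T   F   F   F
  2   T   T   F   F   F   T   T   F   F
  3   T   T   T   T   F   T   T   T   T
  4   T   T   T   T   F   T   T   T   T

8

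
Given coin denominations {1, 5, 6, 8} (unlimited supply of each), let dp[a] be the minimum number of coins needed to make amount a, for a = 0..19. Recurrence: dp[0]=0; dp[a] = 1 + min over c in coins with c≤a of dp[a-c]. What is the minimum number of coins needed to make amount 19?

3

 a  0  1  2  3  4  5  6  7  8  9 10 11 12 13 14 15 16 17 18 19
dp  0  1  2  3  4  1  1  2  1  2  2  2  2  2  2  3  2  3  3  3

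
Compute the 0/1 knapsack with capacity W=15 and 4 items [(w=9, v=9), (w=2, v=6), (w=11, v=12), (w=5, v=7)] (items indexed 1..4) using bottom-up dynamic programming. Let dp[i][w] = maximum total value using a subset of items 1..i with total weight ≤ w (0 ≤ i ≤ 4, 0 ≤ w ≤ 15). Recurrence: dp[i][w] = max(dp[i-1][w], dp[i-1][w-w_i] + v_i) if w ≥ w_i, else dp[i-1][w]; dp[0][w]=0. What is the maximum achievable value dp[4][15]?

18

i\w   0   1   2   3   4   5   6   7   8   9  10  11  12  13  14  15
  0   0   0   0   0   0   0   0   0   0   0   0   0   0   0   0   0
  1   0   0   0   0   0   0   0   0   0   9   9   9   9   9   9   9
  2   0   0   6   6   6   6   6   6   6   9   9  15  15  15  15  15
  3   0   0   6   6   6   6   6   6   6   9   9  15  15  18  18  18
  4   0   0   6   6   6   7   7  13  13  13  13  15  15  18  18  18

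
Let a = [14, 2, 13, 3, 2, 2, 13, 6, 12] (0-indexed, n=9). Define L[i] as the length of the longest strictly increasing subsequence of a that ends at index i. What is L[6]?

   i    0    1    2    3    4    5    6    7    8
a[i]   14    2   13    3    2    2   13    6   12
L[i]    1    1    2    2    1    1    3    3    4

3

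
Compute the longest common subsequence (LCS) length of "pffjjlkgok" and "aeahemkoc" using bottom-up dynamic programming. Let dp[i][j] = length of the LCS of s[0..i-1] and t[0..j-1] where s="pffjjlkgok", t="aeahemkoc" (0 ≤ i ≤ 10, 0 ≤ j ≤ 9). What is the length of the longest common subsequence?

2

   ''  a  e  a  h  e  m  k  o  c
''  0  0  0  0  0  0  0  0  0  0
 p  0  0  0  0  0  0  0  0  0  0
 f  0  0  0  0  0  0  0  0  0  0
 f  0  0  0  0  0  0  0  0  0  0
 j  0  0  0  0  0  0  0  0  0  0
 j  0  0  0  0  0  0  0  0  0  0
 l  0  0  0  0  0  0  0  0  0  0
 k  0  0  0  0  0  0  0  1  1  1
 g  0  0  0  0  0  0  0  1  1  1
 o  0  0  0  0  0  0  0  1  2  2
 k  0  0  0  0  0  0  0  1  2  2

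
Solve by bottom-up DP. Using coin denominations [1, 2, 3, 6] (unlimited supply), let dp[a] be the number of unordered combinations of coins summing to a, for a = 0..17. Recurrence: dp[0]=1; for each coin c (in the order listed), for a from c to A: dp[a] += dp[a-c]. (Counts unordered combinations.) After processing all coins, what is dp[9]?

after  coin     0     1     2     3     4     5     6     7     8     9    10    11    12    13    14    15    16    17
          1     1     1     1     1     1     1     1     1     1     1     1     1     1     1     1     1     1     1
          2     1     1     2     2     3     3     4     4     5     5     6     6     7     7     8     8     9     9
          3     1     1     2     3     4     5     7     8    10    12    14    16    19    21    24    27    30    33
          6     1     1     2     3     4     5     8     9    12    15    18    21    27    30    36    42    48    54

15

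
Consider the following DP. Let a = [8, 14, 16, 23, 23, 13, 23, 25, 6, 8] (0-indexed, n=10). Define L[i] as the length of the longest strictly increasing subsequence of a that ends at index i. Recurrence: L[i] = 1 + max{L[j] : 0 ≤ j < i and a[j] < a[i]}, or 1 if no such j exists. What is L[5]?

2

   i    0    1    2    3    4    5    6    7    8    9
a[i]    8   14   16   23   23   13   23   25    6    8
L[i]    1    2    3    4    4    2    4    5    1    2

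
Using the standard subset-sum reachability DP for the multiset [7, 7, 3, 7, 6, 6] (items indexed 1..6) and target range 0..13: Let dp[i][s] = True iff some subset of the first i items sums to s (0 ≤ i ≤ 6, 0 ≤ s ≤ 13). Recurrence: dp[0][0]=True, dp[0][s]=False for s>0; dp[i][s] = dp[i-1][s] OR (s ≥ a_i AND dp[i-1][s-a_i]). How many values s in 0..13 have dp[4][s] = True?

i\s   0   1   2   3   4   5   6   7   8   9  10  11  12  13
  0   T   F   F   F   F   F   F   F   F   F   F   F   F   F
  1   T   F   F   F   F   F   F   T   F   F   F   F   F   F
  2   T   F   F   F   F   F   F   T   F   F   F   F   F   F
  3   T   F   F   T   F   F   F   T   F   F   T   F   F   F
  4   T   F   F   T   F   F   F   T   F   F   T   F   F   F
  5   T   F   F   T   F   F   T   T   F   T   T   F   F   T
  6   T   F   F   T   F   F   T   T   F   T   T   F   T   T

4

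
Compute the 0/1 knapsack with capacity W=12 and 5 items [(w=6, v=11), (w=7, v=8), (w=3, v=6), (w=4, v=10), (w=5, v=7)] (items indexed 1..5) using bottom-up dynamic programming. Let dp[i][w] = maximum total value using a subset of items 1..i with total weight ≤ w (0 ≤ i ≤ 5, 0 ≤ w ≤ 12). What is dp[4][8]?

16

i\w   0   1   2   3   4   5   6   7   8   9  10  11  12
  0   0   0   0   0   0   0   0   0   0   0   0   0   0
  1   0   0   0   0   0   0  11  11  11  11  11  11  11
  2   0   0   0   0   0   0  11  11  11  11  11  11  11
  3   0   0   0   6   6   6  11  11  11  17  17  17  17
  4   0   0   0   6  10  10  11  16  16  17  21  21  21
  5   0   0   0   6  10  10  11  16  16  17  21  21  23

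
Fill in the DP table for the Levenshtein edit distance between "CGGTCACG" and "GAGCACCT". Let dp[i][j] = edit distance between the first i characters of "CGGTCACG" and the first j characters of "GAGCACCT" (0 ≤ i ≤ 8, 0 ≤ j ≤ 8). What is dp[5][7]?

   ''  G  A  G  C  A  C  C  T
''  0  1  2  3  4  5  6  7  8
 C  1  1  2  3  3  4  5  6  7
 G  2  1  2  2  3  4  5  6  7
 G  3  2  2  2  3  4  5  6  7
 T  4  3  3  3  3  4  5  6  6
 C  5  4  4  4  3  4  4  5  6
 A  6  5  4  5  4  3  4  5  6
 C  7  6  5  5  5  4  3  4  5
 G  8  7  6  5  6  5  4  4  5

5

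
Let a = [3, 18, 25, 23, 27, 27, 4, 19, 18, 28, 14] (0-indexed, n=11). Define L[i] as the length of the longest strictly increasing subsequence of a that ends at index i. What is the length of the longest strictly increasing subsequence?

5

   i    0    1    2    3    4    5    6    7    8    9   10
a[i]    3   18   25   23   27   27    4   19   18   28   14
L[i]    1    2    3    3    4    4    2    3    3    5    3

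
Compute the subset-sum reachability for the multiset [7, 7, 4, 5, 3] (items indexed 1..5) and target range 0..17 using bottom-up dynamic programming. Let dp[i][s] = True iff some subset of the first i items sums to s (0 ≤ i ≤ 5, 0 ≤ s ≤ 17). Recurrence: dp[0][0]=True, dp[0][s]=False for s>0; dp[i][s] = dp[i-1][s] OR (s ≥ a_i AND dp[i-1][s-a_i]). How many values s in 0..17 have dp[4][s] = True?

i\s   0   1   2   3   4   5   6   7   8   9  10  11  12  13  14  15  16  17
  0   T   F   F   F   F   F   F   F   F   F   F   F   F   F   F   F   F   F
  1   T   F   F   F   F   F   F   T   F   F   F   F   F   F   F   F   F   F
  2   T   F   F   F   F   F   F   T   F   F   F   F   F   F   T   F   F   F
  3   T   F   F   F   T   F   F   T   F   F   F   T   F   F   T   F   F   F
  4   T   F   F   F   T   T   F   T   F   T   F   T   T   F   T   F   T   F
  5   T   F   F   T   T   T   F   T   T   T   T   T   T   F   T   T   T   T

9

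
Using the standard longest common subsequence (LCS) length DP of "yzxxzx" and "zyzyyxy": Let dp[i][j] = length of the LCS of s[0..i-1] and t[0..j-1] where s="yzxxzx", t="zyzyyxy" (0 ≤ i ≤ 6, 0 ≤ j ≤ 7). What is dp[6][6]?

3

   ''  z  y  z  y  y  x  y
''  0  0  0  0  0  0  0  0
 y  0  0  1  1  1  1  1  1
 z  0  1  1  2  2  2  2  2
 x  0  1  1  2  2  2  3  3
 x  0  1  1  2  2  2  3  3
 z  0  1  1  2  2  2  3  3
 x  0  1  1  2  2  2  3  3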